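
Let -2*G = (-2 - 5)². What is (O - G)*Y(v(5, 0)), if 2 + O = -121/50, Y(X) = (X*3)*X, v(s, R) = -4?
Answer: 24096/25 ≈ 963.84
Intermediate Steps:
Y(X) = 3*X² (Y(X) = (3*X)*X = 3*X²)
O = -221/50 (O = -2 - 121/50 = -221/50 ≈ -4.4200)
G = -49/2 (G = -(-2 - 5)²/2 = -½*(-7)² = -½*49 = -49/2 ≈ -24.500)
(O - G)*Y(v(5, 0)) = (-221/50 - 1*(-49/2))*(3*(-4)²) = (-221/50 + 49/2)*(3*16) = (502/25)*48 = 24096/25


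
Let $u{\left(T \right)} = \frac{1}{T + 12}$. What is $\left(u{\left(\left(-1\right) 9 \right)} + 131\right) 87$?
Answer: $11426$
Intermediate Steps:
$u{\left(T \right)} = \frac{1}{12 + T}$
$\left(u{\left(\left(-1\right) 9 \right)} + 131\right) 87 = \left(\frac{1}{12 - 9} + 131\right) 87 = \left(\frac{1}{3} + 131\right) 87 = \frac{394}{3} \cdot 87 = 11426$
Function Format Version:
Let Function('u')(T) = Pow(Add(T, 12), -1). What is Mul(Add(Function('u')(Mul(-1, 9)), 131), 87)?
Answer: 11426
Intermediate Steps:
Function('u')(T) = Pow(Add(12, T), -1)
Mul(Add(Function('u')(Mul(-1, 9)), 131), 87) = Mul(Add(Pow(Add(12, Mul(-1, 9)), -1), 131), 87) = Mul(Add(Pow(Add(12, -9), -1), 131), 87) = Mul(Add(Pow(3, -1), 131), 87) = Mul(Add(Rational(1, 3), 131), 87) = Mul(Rational(394, 3), 87) = 11426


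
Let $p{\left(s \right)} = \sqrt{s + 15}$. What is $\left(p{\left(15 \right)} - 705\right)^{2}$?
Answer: $\left(705 - \sqrt{30}\right)^{2} \approx 4.8933 \cdot 10^{5}$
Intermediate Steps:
$p{\left(s \right)} = \sqrt{15 + s}$
$\left(p{\left(15 \right)} - 705\right)^{2} = \left(\sqrt{15 + 15} - 705\right)^{2} = \left(\sqrt{30} - 705\right)^{2} = \left(-705 + \sqrt{30}\right)^{2}$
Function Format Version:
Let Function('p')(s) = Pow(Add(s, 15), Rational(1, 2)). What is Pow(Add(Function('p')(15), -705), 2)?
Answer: Pow(Add(705, Mul(-1, Pow(30, Rational(1, 2)))), 2) ≈ 4.8933e+5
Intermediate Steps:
Function('p')(s) = Pow(Add(15, s), Rational(1, 2))
Pow(Add(Function('p')(15), -705), 2) = Pow(Add(Pow(Add(15, 15), Rational(1, 2)), -705), 2) = Pow(Add(Pow(30, Rational(1, 2)), -705), 2) = Pow(Add(-705, Pow(30, Rational(1, 2))), 2)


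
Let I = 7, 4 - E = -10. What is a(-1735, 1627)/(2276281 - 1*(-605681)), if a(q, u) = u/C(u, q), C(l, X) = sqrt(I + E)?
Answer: 1627*sqrt(21)/60521202 ≈ 0.00012319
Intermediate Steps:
E = 14 (E = 4 - 1*(-10) = 4 + 10 = 14)
C(l, X) = sqrt(21) (C(l, X) = sqrt(7 + 14) = sqrt(21))
a(q, u) = u*sqrt(21)/21 (a(q, u) = u/(sqrt(21)) = u*(sqrt(21)/21) = u*sqrt(21)/21)
a(-1735, 1627)/(2276281 - 1*(-605681)) = ((1/21)*1627*sqrt(21))/(2276281 - 1*(-605681)) = (1627*sqrt(21)/21)/(2276281 + 605681) = (1627*sqrt(21)/21)/2881962 = (1627*sqrt(21)/21)*(1/2881962) = 1627*sqrt(21)/60521202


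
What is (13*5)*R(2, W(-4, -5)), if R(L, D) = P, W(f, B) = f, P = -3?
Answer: -195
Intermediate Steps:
R(L, D) = -3
(13*5)*R(2, W(-4, -5)) = (13*5)*(-3) = 65*(-3) = -195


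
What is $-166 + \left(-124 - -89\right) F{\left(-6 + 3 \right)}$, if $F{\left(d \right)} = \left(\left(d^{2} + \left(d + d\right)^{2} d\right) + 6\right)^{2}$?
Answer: $-302881$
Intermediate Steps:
$F{\left(d \right)} = \left(6 + d^{2} + 4 d^{3}\right)^{2}$ ($F{\left(d \right)} = \left(\left(d^{2} + \left(2 d\right)^{2} d\right) + 6\right)^{2} = \left(\left(d^{2} + 4 d^{2} d\right) + 6\right)^{2} = \left(\left(d^{2} + 4 d^{3}\right) + 6\right)^{2} = \left(6 + d^{2} + 4 d^{3}\right)^{2}$)
$-166 + \left(-124 - -89\right) F{\left(-6 + 3 \right)} = -166 + \left(-124 - -89\right) \left(6 + \left(-6 + 3\right)^{2} + 4 \left(-6 + 3\right)^{3}\right)^{2} = -166 + \left(-124 + 89\right) \left(6 + \left(-3\right)^{2} + 4 \left(-3\right)^{3}\right)^{2} = -166 - 35 \left(6 + 9 + 4 \left(-27\right)\right)^{2} = -166 - 35 \left(6 + 9 - 108\right)^{2} = -166 - 35 \left(-93\right)^{2} = -166 - 302715 = -302881$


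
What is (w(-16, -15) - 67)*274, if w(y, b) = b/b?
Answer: -18084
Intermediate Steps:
w(y, b) = 1
(w(-16, -15) - 67)*274 = (1 - 67)*274 = -66*274 = -18084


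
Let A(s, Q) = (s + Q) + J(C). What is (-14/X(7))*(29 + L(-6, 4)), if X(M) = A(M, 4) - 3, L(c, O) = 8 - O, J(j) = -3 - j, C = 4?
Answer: -462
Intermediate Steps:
A(s, Q) = -7 + Q + s (A(s, Q) = (s + Q) + (-3 - 1*4) = (Q + s) + (-3 - 4) = (Q + s) - 7 = -7 + Q + s)
X(M) = -6 + M (X(M) = (-7 + 4 + M) - 3 = (-3 + M) - 3 = -6 + M)
(-14/X(7))*(29 + L(-6, 4)) = (-14/(-6 + 7))*(29 + (8 - 1*4)) = (-14/1)*(29 + (8 - 4)) = (-14*1)*(29 + 4) = -14*33 = -462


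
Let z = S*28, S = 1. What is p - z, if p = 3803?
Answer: 3775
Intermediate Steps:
z = 28 (z = 1*28 = 28)
p - z = 3803 - 1*28 = 3803 - 28 = 3775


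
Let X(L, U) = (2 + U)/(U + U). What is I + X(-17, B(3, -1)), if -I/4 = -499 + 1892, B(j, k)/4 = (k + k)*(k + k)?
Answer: -89143/16 ≈ -5571.4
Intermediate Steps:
B(j, k) = 16*k² (B(j, k) = 4*((k + k)*(k + k)) = 4*((2*k)*(2*k)) = 4*(4*k²) = 16*k²)
I = -5572 (I = -4*(-499 + 1892) = -4*1393 = -5572)
X(L, U) = (2 + U)/(2*U) (X(L, U) = (2 + U)/((2*U)) = (2 + U)*(1/(2*U)) = (2 + U)/(2*U))
I + X(-17, B(3, -1)) = -5572 + (2 + 16*(-1)²)/(2*((16*(-1)²))) = -5572 + (2 + 16*1)/(2*((16*1))) = -5572 + (½)*(2 + 16)/16 = -5572 + (½)*(1/16)*18 = -5572 + 9/16 = -89143/16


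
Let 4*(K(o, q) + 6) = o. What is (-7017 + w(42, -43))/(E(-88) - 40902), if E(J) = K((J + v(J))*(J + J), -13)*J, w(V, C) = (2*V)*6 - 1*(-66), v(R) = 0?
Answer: 6447/381110 ≈ 0.016916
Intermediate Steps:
K(o, q) = -6 + o/4
w(V, C) = 66 + 12*V (w(V, C) = 12*V + 66 = 66 + 12*V)
E(J) = J*(-6 + J²/2) (E(J) = (-6 + ((J + 0)*(J + J))/4)*J = (-6 + (J*(2*J))/4)*J = (-6 + (2*J²)/4)*J = (-6 + J²/2)*J = J*(-6 + J²/2))
(-7017 + w(42, -43))/(E(-88) - 40902) = (-7017 + (66 + 12*42))/((½)*(-88)*(-12 + (-88)²) - 40902) = (-7017 + (66 + 504))/((½)*(-88)*(-12 + 7744) - 40902) = (-7017 + 570)/((½)*(-88)*7732 - 40902) = -6447/(-340208 - 40902) = -6447/(-381110) = -6447*(-1/381110) = 6447/381110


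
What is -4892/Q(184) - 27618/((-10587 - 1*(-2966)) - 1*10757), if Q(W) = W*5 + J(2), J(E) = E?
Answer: -5370115/1412043 ≈ -3.8031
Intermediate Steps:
Q(W) = 2 + 5*W (Q(W) = W*5 + 2 = 5*W + 2 = 2 + 5*W)
-4892/Q(184) - 27618/((-10587 - 1*(-2966)) - 1*10757) = -4892/(2 + 5*184) - 27618/((-10587 - 1*(-2966)) - 1*10757) = -4892/(2 + 920) - 27618/((-10587 + 2966) - 10757) = -4892/922 - 27618/(-7621 - 10757) = -4892*1/922 - 27618/(-18378) = -2446/461 - 27618*(-1/18378) = -2446/461 + 4603/3063 = -5370115/1412043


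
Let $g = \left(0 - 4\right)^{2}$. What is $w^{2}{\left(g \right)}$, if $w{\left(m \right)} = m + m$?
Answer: $1024$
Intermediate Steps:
$g = 16$ ($g = \left(-4\right)^{2} = 16$)
$w{\left(m \right)} = 2 m$
$w^{2}{\left(g \right)} = \left(2 \cdot 16\right)^{2} = 32^{2} = 1024$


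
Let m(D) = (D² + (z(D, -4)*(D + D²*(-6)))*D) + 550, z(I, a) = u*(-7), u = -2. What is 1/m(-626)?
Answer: 1/20612286274 ≈ 4.8515e-11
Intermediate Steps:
z(I, a) = 14 (z(I, a) = -2*(-7) = 14)
m(D) = 550 + D² + D*(-84*D² + 14*D) (m(D) = (D² + (14*(D + D²*(-6)))*D) + 550 = (D² + (14*(D - 6*D²))*D) + 550 = (D² + (-84*D² + 14*D)*D) + 550 = (D² + D*(-84*D² + 14*D)) + 550 = 550 + D² + D*(-84*D² + 14*D))
1/m(-626) = 1/(550 - 84*(-626)³ + 15*(-626)²) = 1/(550 - 84*(-245314376) + 15*391876) = 1/(550 + 20606407584 + 5878140) = 1/20612286274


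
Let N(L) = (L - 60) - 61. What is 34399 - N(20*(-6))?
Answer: 34640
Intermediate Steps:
N(L) = -121 + L (N(L) = (-60 + L) - 61 = -121 + L)
34399 - N(20*(-6)) = 34399 - (-121 + 20*(-6)) = 34399 - (-121 - 120) = 34399 - 1*(-241) = 34399 + 241 = 34640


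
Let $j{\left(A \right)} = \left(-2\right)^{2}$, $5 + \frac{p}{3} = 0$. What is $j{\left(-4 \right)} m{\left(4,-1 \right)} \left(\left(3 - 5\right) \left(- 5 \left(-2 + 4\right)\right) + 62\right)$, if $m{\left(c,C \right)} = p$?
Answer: $-4920$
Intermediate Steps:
$p = -15$ ($p = -15 + 3 \cdot 0 = -15 + 0 = -15$)
$j{\left(A \right)} = 4$
$m{\left(c,C \right)} = -15$
$j{\left(-4 \right)} m{\left(4,-1 \right)} \left(\left(3 - 5\right) \left(- 5 \left(-2 + 4\right)\right) + 62\right) = 4 \left(- 15 \left(\left(3 - 5\right) \left(- 5 \left(-2 + 4\right)\right) + 62\right)\right) = 4 \left(- 15 \left(- 2 \left(\left(-5\right) 2\right) + 62\right)\right) = 4 \left(- 15 \left(\left(-2\right) \left(-10\right) + 62\right)\right) = 4 \left(- 15 \left(20 + 62\right)\right) = 4 \left(\left(-15\right) 82\right) = 4 \left(-1230\right) = -4920$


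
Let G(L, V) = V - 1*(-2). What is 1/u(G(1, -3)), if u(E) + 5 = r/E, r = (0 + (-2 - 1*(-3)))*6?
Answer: -1/11 ≈ -0.090909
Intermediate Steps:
G(L, V) = 2 + V (G(L, V) = V + 2 = 2 + V)
r = 6 (r = (0 + (-2 + 3))*6 = (0 + 1)*6 = 1*6 = 6)
u(E) = -5 + 6/E
1/u(G(1, -3)) = 1/(-5 + 6/(2 - 3)) = 1/(-5 + 6/(-1)) = 1/(-5 + 6*(-1)) = 1/(-5 - 6) = 1/(-11) = -1/11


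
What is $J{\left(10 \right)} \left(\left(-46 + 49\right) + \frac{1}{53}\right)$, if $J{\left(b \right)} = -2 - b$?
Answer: $- \frac{1920}{53} \approx -36.226$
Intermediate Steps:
$J{\left(10 \right)} \left(\left(-46 + 49\right) + \frac{1}{53}\right) = \left(-2 - 10\right) \left(\left(-46 + 49\right) + \frac{1}{53}\right) = \left(-2 - 10\right) \left(3 + \frac{1}{53}\right) = \left(-12\right) \frac{160}{53} = - \frac{1920}{53}$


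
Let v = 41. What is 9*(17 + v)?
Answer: 522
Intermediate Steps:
9*(17 + v) = 9*(17 + 41) = 9*58 = 522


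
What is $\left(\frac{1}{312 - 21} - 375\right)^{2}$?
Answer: $\frac{11908047376}{84681} \approx 1.4062 \cdot 10^{5}$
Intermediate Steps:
$\left(\frac{1}{312 - 21} - 375\right)^{2} = \left(\frac{1}{291} - 375\right)^{2} = \left(- \frac{109124}{291}\right)^{2} = \frac{11908047376}{84681}$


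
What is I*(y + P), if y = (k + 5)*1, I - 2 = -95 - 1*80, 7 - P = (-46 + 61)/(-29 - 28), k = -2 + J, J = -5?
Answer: -17300/19 ≈ -910.53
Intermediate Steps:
k = -7 (k = -2 - 5 = -7)
P = 138/19 (P = 7 - (-46 + 61)/(-29 - 28) = 7 - 15/(-57) = 7 - 15*(-1)/57 = 7 - 1*(-5/19) = 7 + 5/19 = 138/19 ≈ 7.2632)
I = -173 (I = 2 + (-95 - 1*80) = 2 + (-95 - 80) = 2 - 175 = -173)
y = -2 (y = (-7 + 5)*1 = -2*1 = -2)
I*(y + P) = -173*(-2 + 138/19) = -173*100/19 = -17300/19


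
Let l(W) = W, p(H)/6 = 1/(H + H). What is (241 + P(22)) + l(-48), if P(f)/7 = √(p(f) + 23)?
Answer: 193 + 7*√11198/22 ≈ 226.67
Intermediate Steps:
p(H) = 3/H (p(H) = 6/(H + H) = 6/((2*H)) = 6*(1/(2*H)) = 3/H)
P(f) = 7*√(23 + 3/f) (P(f) = 7*√(3/f + 23) = 7*√(23 + 3/f))
(241 + P(22)) + l(-48) = (241 + 7*√(23 + 3/22)) - 48 = (241 + 7*√(509/22)) - 48 = (241 + 7*(√11198/22)) - 48 = (241 + 7*√11198/22) - 48 = 193 + 7*√11198/22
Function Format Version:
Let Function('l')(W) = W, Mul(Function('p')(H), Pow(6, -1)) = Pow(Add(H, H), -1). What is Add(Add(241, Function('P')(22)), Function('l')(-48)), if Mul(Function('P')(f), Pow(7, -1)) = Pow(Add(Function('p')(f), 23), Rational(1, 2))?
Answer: Add(193, Mul(Rational(7, 22), Pow(11198, Rational(1, 2)))) ≈ 226.67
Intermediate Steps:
Function('p')(H) = Mul(3, Pow(H, -1)) (Function('p')(H) = Mul(6, Pow(Add(H, H), -1)) = Mul(6, Pow(Mul(2, H), -1)) = Mul(6, Mul(Rational(1, 2), Pow(H, -1))) = Mul(3, Pow(H, -1)))
Function('P')(f) = Mul(7, Pow(Add(23, Mul(3, Pow(f, -1))), Rational(1, 2))) (Function('P')(f) = Mul(7, Pow(Add(Mul(3, Pow(f, -1)), 23), Rational(1, 2))) = Mul(7, Pow(Add(23, Mul(3, Pow(f, -1))), Rational(1, 2))))
Add(Add(241, Function('P')(22)), Function('l')(-48)) = Add(Add(241, Mul(7, Pow(Add(23, Mul(3, Pow(22, -1))), Rational(1, 2)))), -48) = Add(Add(241, Mul(7, Pow(Add(23, Mul(3, Rational(1, 22))), Rational(1, 2)))), -48) = Add(Add(241, Mul(7, Pow(Add(23, Rational(3, 22)), Rational(1, 2)))), -48) = Add(Add(241, Mul(7, Pow(Rational(509, 22), Rational(1, 2)))), -48) = Add(Add(241, Mul(7, Mul(Rational(1, 22), Pow(11198, Rational(1, 2))))), -48) = Add(Add(241, Mul(Rational(7, 22), Pow(11198, Rational(1, 2)))), -48) = Add(193, Mul(Rational(7, 22), Pow(11198, Rational(1, 2))))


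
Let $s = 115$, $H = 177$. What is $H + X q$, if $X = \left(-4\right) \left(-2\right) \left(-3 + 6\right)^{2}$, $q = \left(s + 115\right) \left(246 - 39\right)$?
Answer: $3428097$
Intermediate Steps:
$q = 47610$ ($q = \left(115 + 115\right) \left(246 - 39\right) = 230 \cdot 207 = 47610$)
$X = 72$ ($X = 8 \cdot 3^{2} = 8 \cdot 9 = 72$)
$H + X q = 177 + 72 \cdot 47610 = 177 + 3427920 = 3428097$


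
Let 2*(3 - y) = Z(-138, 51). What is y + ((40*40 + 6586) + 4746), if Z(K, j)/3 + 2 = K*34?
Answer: 19976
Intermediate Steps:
Z(K, j) = -6 + 102*K (Z(K, j) = -6 + 3*(K*34) = -6 + 3*(34*K) = -6 + 102*K)
y = 7044 (y = 3 - (-6 + 102*(-138))/2 = 3 - (-6 - 14076)/2 = 3 - ½*(-14082) = 3 + 7041 = 7044)
y + ((40*40 + 6586) + 4746) = 7044 + ((40*40 + 6586) + 4746) = 7044 + ((1600 + 6586) + 4746) = 7044 + (8186 + 4746) = 7044 + 12932 = 19976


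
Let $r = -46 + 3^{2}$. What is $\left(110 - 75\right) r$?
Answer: $-1295$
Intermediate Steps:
$r = -37$ ($r = -46 + 9 = -37$)
$\left(110 - 75\right) r = \left(110 - 75\right) \left(-37\right) = 35 \left(-37\right) = -1295$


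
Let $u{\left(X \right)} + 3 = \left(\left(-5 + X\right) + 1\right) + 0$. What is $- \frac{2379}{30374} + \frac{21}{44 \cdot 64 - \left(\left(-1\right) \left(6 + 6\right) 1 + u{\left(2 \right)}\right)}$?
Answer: $- \frac{6101853}{86049542} \approx -0.070911$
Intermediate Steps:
$u{\left(X \right)} = -7 + X$ ($u{\left(X \right)} = -3 + \left(\left(\left(-5 + X\right) + 1\right) + 0\right) = -3 + \left(\left(-4 + X\right) + 0\right) = -3 + \left(-4 + X\right) = -7 + X$)
$- \frac{2379}{30374} + \frac{21}{44 \cdot 64 - \left(\left(-1\right) \left(6 + 6\right) 1 + u{\left(2 \right)}\right)} = - \frac{2379}{30374} + \frac{21}{44 \cdot 64 + \left(\left(6 + 6\right) 1 - \left(-7 + 2\right)\right)} = \left(-2379\right) \frac{1}{30374} + \frac{21}{2816 + \left(12 \cdot 1 - -5\right)} = - \frac{2379}{30374} + \frac{21}{2816 + \left(12 + 5\right)} = - \frac{2379}{30374} + \frac{21}{2816 + 17} = - \frac{2379}{30374} + \frac{21}{2833} = - \frac{6101853}{86049542}$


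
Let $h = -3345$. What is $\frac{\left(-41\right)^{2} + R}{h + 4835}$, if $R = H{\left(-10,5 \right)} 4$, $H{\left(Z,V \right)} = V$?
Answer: $\frac{1701}{1490} \approx 1.1416$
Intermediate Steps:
$R = 20$ ($R = 5 \cdot 4 = 20$)
$\frac{\left(-41\right)^{2} + R}{h + 4835} = \frac{\left(-41\right)^{2} + 20}{-3345 + 4835} = \frac{1681 + 20}{1490} = 1701 \cdot \frac{1}{1490} = \frac{1701}{1490}$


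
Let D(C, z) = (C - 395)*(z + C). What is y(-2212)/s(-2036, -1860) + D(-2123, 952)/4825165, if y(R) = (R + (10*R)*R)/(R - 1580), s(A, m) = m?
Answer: 54193802227/7179845520 ≈ 7.5480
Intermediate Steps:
D(C, z) = (-395 + C)*(C + z)
y(R) = (R + 10*R²)/(-1580 + R)
y(-2212)/s(-2036, -1860) + D(-2123, 952)/4825165 = -2212*(1 + 10*(-2212))/(-1580 - 2212)/(-1860) + ((-2123)² - 395*(-2123) - 395*952 - 2123*952)/4825165 = -2212*(1 - 22120)/(-3792)*(-1/1860) + (4507129 + 838585 - 376040 - 2021096)*(1/4825165) = -2212*(-1/3792)*(-22119)*(-1/1860) + 2948578*(1/4825165) = -51611/4*(-1/1860) + 2948578/4825165 = 51611/7440 + 2948578/4825165 = 54193802227/7179845520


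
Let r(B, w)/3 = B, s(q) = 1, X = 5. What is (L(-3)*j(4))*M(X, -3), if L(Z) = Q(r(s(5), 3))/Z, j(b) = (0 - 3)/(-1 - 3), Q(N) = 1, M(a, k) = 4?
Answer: -1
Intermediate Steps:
r(B, w) = 3*B
j(b) = 3/4 (j(b) = -3/(-4) = -3*(-1/4) = 3/4)
L(Z) = 1/Z
(L(-3)*j(4))*M(X, -3) = ((3/4)/(-3))*4 = -1/3*3/4*4 = -1/4*4 = -1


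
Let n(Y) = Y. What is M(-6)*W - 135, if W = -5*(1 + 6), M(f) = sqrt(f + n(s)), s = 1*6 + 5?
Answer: -135 - 35*sqrt(5) ≈ -213.26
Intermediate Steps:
s = 11 (s = 6 + 5 = 11)
M(f) = sqrt(11 + f) (M(f) = sqrt(f + 11) = sqrt(11 + f))
W = -35 (W = -5*7 = -35)
M(-6)*W - 135 = sqrt(11 - 6)*(-35) - 135 = sqrt(5)*(-35) - 135 = -35*sqrt(5) - 135 = -135 - 35*sqrt(5)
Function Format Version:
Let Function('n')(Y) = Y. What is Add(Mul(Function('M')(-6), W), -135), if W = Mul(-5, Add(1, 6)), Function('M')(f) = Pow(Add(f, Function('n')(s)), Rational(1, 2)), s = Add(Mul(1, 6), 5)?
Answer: Add(-135, Mul(-35, Pow(5, Rational(1, 2)))) ≈ -213.26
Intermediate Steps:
s = 11 (s = Add(6, 5) = 11)
Function('M')(f) = Pow(Add(11, f), Rational(1, 2)) (Function('M')(f) = Pow(Add(f, 11), Rational(1, 2)) = Pow(Add(11, f), Rational(1, 2)))
W = -35 (W = Mul(-5, 7) = -35)
Add(Mul(Function('M')(-6), W), -135) = Add(Mul(Pow(Add(11, -6), Rational(1, 2)), -35), -135) = Add(Mul(Pow(5, Rational(1, 2)), -35), -135) = Add(Mul(-35, Pow(5, Rational(1, 2))), -135) = Add(-135, Mul(-35, Pow(5, Rational(1, 2))))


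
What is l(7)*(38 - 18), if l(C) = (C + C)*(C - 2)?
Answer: 1400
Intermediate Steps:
l(C) = 2*C*(-2 + C) (l(C) = (2*C)*(-2 + C) = 2*C*(-2 + C))
l(7)*(38 - 18) = (2*7*(-2 + 7))*(38 - 18) = (2*7*5)*20 = 70*20 = 1400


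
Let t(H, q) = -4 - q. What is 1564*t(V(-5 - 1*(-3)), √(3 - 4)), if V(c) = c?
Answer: -6256 - 1564*I ≈ -6256.0 - 1564.0*I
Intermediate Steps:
1564*t(V(-5 - 1*(-3)), √(3 - 4)) = 1564*(-4 - √(3 - 4)) = 1564*(-4 - √(-1)) = 1564*(-4 - I) = -6256 - 1564*I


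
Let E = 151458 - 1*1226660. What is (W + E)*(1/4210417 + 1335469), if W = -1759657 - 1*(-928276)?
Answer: -10720490051218918642/4210417 ≈ -2.5462e+12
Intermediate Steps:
E = -1075202 (E = 151458 - 1226660 = -1075202)
W = -831381 (W = -1759657 + 928276 = -831381)
(W + E)*(1/4210417 + 1335469) = (-831381 - 1075202)*(1/4210417 + 1335469) = -1906583*(1/4210417 + 1335469) = -1906583*5622881380574/4210417 = -10720490051218918642/4210417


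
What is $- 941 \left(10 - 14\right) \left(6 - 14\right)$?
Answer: $-30112$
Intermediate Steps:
$- 941 \left(10 - 14\right) \left(6 - 14\right) = - 941 \left(\left(-4\right) \left(-8\right)\right) = \left(-941\right) 32 = -30112$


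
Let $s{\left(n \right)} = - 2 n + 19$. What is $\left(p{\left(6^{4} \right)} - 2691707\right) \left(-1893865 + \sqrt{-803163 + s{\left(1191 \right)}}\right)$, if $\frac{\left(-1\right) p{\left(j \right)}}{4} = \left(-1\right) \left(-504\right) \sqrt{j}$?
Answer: $5235178823795 - 2764283 i \sqrt{805526} \approx 5.2352 \cdot 10^{12} - 2.481 \cdot 10^{9} i$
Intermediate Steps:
$s{\left(n \right)} = 19 - 2 n$
$p{\left(j \right)} = - 2016 \sqrt{j}$ ($p{\left(j \right)} = - 4 \left(-1\right) \left(-504\right) \sqrt{j} = - 4 \cdot 504 \sqrt{j} = - 2016 \sqrt{j}$)
$\left(p{\left(6^{4} \right)} - 2691707\right) \left(-1893865 + \sqrt{-803163 + s{\left(1191 \right)}}\right) = \left(- 2016 \sqrt{6^{4}} - 2691707\right) \left(-1893865 + \sqrt{-803163 + \left(19 - 2382\right)}\right) = \left(- 2016 \sqrt{1296} - 2691707\right) \left(-1893865 + \sqrt{-803163 + \left(19 - 2382\right)}\right) = \left(\left(-2016\right) 36 - 2691707\right) \left(-1893865 + \sqrt{-803163 - 2363}\right) = \left(-72576 - 2691707\right) \left(-1893865 + \sqrt{-805526}\right) = - 2764283 \left(-1893865 + i \sqrt{805526}\right) = 5235178823795 - 2764283 i \sqrt{805526}$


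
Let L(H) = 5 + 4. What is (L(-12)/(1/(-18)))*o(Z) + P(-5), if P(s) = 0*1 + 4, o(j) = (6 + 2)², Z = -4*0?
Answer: -10364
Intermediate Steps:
Z = 0
L(H) = 9
o(j) = 64 (o(j) = 8² = 64)
P(s) = 4 (P(s) = 0 + 4 = 4)
(L(-12)/(1/(-18)))*o(Z) + P(-5) = (9/(1/(-18)))*64 + 4 = (9/(-1/18))*64 + 4 = (9*(-18))*64 + 4 = -162*64 + 4 = -10368 + 4 = -10364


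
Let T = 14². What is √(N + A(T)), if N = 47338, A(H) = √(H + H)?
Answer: √(47338 + 14*√2) ≈ 217.62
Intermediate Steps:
T = 196
A(H) = √2*√H (A(H) = √(2*H) = √2*√H)
√(N + A(T)) = √(47338 + √2*√196) = √(47338 + √2*14) = √(47338 + 14*√2)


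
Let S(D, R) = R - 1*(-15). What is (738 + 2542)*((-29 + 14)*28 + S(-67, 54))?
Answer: -1151280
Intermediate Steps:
S(D, R) = 15 + R (S(D, R) = R + 15 = 15 + R)
(738 + 2542)*((-29 + 14)*28 + S(-67, 54)) = (738 + 2542)*((-29 + 14)*28 + (15 + 54)) = 3280*(-15*28 + 69) = 3280*(-420 + 69) = 3280*(-351) = -1151280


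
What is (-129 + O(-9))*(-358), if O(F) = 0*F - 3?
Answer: 47256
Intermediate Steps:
O(F) = -3 (O(F) = 0 - 3 = -3)
(-129 + O(-9))*(-358) = (-129 - 3)*(-358) = -132*(-358) = 47256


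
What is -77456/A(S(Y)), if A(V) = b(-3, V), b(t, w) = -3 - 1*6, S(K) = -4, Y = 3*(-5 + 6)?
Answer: 77456/9 ≈ 8606.2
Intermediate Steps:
Y = 3 (Y = 3*1 = 3)
b(t, w) = -9 (b(t, w) = -3 - 6 = -9)
A(V) = -9
-77456/A(S(Y)) = -77456/(-9) = -77456*(-⅑) = 77456/9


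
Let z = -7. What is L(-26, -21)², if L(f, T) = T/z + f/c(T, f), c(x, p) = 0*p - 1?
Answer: 841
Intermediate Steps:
c(x, p) = -1 (c(x, p) = 0 - 1 = -1)
L(f, T) = -f - T/7 (L(f, T) = T/(-7) + f/(-1) = T*(-⅐) + f*(-1) = -T/7 - f = -f - T/7)
L(-26, -21)² = (-1*(-26) - ⅐*(-21))² = (26 + 3)² = 29² = 841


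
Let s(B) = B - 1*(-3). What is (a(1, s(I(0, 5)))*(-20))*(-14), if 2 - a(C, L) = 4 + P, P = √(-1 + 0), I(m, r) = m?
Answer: -560 - 280*I ≈ -560.0 - 280.0*I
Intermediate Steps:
P = I (P = √(-1) = I ≈ 1.0*I)
s(B) = 3 + B (s(B) = B + 3 = 3 + B)
a(C, L) = -2 - I (a(C, L) = 2 - (4 + I) = 2 + (-4 - I) = -2 - I)
(a(1, s(I(0, 5)))*(-20))*(-14) = ((-2 - I)*(-20))*(-14) = (40 + 20*I)*(-14) = -560 - 280*I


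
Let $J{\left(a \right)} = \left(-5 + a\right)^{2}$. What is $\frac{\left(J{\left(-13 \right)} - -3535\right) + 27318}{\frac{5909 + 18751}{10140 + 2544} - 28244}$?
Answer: $- \frac{32954089}{29851853} \approx -1.1039$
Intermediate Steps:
$\frac{\left(J{\left(-13 \right)} - -3535\right) + 27318}{\frac{5909 + 18751}{10140 + 2544} - 28244} = \frac{\left(\left(-5 - 13\right)^{2} - -3535\right) + 27318}{\frac{5909 + 18751}{10140 + 2544} - 28244} = \frac{\left(\left(-18\right)^{2} + 3535\right) + 27318}{\frac{24660}{12684} - 28244} = \frac{\left(324 + 3535\right) + 27318}{24660 \cdot \frac{1}{12684} - 28244} = \frac{3859 + 27318}{\frac{2055}{1057} - 28244} = \frac{31177}{- \frac{29851853}{1057}} = 31177 \left(- \frac{1057}{29851853}\right) = - \frac{32954089}{29851853}$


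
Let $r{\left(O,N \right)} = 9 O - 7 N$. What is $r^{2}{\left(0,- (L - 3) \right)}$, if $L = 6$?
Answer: $441$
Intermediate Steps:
$r{\left(O,N \right)} = - 7 N + 9 O$
$r^{2}{\left(0,- (L - 3) \right)} = \left(- 7 \left(- (6 - 3)\right) + 9 \cdot 0\right)^{2} = \left(- 7 \left(\left(-1\right) 3\right) + 0\right)^{2} = \left(\left(-7\right) \left(-3\right) + 0\right)^{2} = \left(21 + 0\right)^{2} = 21^{2} = 441$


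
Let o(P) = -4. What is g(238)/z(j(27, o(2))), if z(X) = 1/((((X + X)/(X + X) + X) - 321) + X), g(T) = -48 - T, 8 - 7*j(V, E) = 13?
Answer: 643500/7 ≈ 91929.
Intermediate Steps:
j(V, E) = -5/7 (j(V, E) = 8/7 - 1/7*13 = 8/7 - 13/7 = -5/7)
z(X) = 1/(-320 + 2*X) (z(X) = 1/((((2*X)/((2*X)) + X) - 321) + X) = 1/((((2*X)*(1/(2*X)) + X) - 321) + X) = 1/(((1 + X) - 321) + X) = 1/((-320 + X) + X) = 1/(-320 + 2*X))
g(238)/z(j(27, o(2))) = (-48 - 1*238)/((1/(2*(-160 - 5/7)))) = (-48 - 238)/((1/(2*(-1125/7)))) = -286/((1/2)*(-7/1125)) = -286/(-7/2250) = -286*(-2250/7) = 643500/7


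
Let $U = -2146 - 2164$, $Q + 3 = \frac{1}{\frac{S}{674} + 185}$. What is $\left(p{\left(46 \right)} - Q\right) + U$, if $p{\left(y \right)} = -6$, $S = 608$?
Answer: $- \frac{270205474}{62649} \approx -4313.0$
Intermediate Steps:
$Q = - \frac{187610}{62649}$ ($Q = -3 + \frac{1}{\frac{608}{674} + 185} = -3 + \frac{1}{608 \cdot \frac{1}{674} + 185} = -3 + \frac{1}{\frac{304}{337} + 185} = -3 + \frac{1}{\frac{62649}{337}} = -3 + \frac{337}{62649} = - \frac{187610}{62649} \approx -2.9946$)
$U = -4310$
$\left(p{\left(46 \right)} - Q\right) + U = \left(-6 - - \frac{187610}{62649}\right) - 4310 = \left(-6 + \frac{187610}{62649}\right) - 4310 = - \frac{188284}{62649} - 4310 = - \frac{270205474}{62649}$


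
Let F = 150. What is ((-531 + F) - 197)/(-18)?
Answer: 289/9 ≈ 32.111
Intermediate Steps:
((-531 + F) - 197)/(-18) = ((-531 + 150) - 197)/(-18) = (-381 - 197)*(-1/18) = -578*(-1/18) = 289/9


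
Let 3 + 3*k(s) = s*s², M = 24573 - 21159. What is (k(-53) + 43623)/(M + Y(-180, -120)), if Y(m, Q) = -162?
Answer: -18011/9756 ≈ -1.8461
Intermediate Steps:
M = 3414
k(s) = -1 + s³/3 (k(s) = -1 + (s*s²)/3 = -1 + s³/3)
(k(-53) + 43623)/(M + Y(-180, -120)) = ((-1 + (⅓)*(-53)³) + 43623)/(3414 - 162) = ((-1 + (⅓)*(-148877)) + 43623)/3252 = ((-1 - 148877/3) + 43623)*(1/3252) = (-148880/3 + 43623)*(1/3252) = -18011/3*1/3252 = -18011/9756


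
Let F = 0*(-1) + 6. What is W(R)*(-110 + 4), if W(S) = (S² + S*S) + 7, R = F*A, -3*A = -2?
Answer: -4134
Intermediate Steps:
A = ⅔ (A = -⅓*(-2) = ⅔ ≈ 0.66667)
F = 6 (F = 0 + 6 = 6)
R = 4 (R = 6*(⅔) = 4)
W(S) = 7 + 2*S² (W(S) = (S² + S²) + 7 = 2*S² + 7 = 7 + 2*S²)
W(R)*(-110 + 4) = (7 + 2*4²)*(-110 + 4) = (7 + 2*16)*(-106) = (7 + 32)*(-106) = 39*(-106) = -4134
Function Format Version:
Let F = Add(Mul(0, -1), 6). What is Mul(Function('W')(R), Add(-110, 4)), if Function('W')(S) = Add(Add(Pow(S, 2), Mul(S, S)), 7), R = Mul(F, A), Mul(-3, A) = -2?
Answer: -4134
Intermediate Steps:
A = Rational(2, 3) (A = Mul(Rational(-1, 3), -2) = Rational(2, 3) ≈ 0.66667)
F = 6 (F = Add(0, 6) = 6)
R = 4 (R = Mul(6, Rational(2, 3)) = 4)
Function('W')(S) = Add(7, Mul(2, Pow(S, 2))) (Function('W')(S) = Add(Add(Pow(S, 2), Pow(S, 2)), 7) = Add(Mul(2, Pow(S, 2)), 7) = Add(7, Mul(2, Pow(S, 2))))
Mul(Function('W')(R), Add(-110, 4)) = Mul(Add(7, Mul(2, Pow(4, 2))), Add(-110, 4)) = Mul(Add(7, Mul(2, 16)), -106) = Mul(Add(7, 32), -106) = Mul(39, -106) = -4134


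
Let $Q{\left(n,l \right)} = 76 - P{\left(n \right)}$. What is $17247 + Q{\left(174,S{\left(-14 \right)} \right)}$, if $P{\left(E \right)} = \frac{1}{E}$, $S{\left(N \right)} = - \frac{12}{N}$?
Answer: $\frac{3014201}{174} \approx 17323.0$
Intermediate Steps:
$Q{\left(n,l \right)} = 76 - \frac{1}{n}$
$17247 + Q{\left(174,S{\left(-14 \right)} \right)} = 17247 + \left(76 - \frac{1}{174}\right) = 17247 + \frac{13223}{174} = \frac{3014201}{174}$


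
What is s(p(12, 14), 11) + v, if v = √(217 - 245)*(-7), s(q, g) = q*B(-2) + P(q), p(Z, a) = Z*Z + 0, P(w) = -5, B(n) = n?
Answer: -293 - 14*I*√7 ≈ -293.0 - 37.041*I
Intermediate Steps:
p(Z, a) = Z² (p(Z, a) = Z² + 0 = Z²)
s(q, g) = -5 - 2*q (s(q, g) = q*(-2) - 5 = -2*q - 5 = -5 - 2*q)
v = -14*I*√7 (v = √(-28)*(-7) = (2*I*√7)*(-7) = -14*I*√7 ≈ -37.041*I)
s(p(12, 14), 11) + v = (-5 - 2*12²) - 14*I*√7 = (-5 - 2*144) - 14*I*√7 = (-5 - 288) - 14*I*√7 = -293 - 14*I*√7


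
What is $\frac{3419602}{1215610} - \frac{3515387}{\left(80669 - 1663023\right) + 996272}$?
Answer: $\frac{3138753385217}{356223570010} \approx 8.8112$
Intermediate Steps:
$\frac{3419602}{1215610} - \frac{3515387}{\left(80669 - 1663023\right) + 996272} = 3419602 \cdot \frac{1}{1215610} - \frac{3515387}{-1582354 + 996272} = \frac{1709801}{607805} - \frac{3515387}{-586082} = \frac{1709801}{607805} - - \frac{3515387}{586082} = \frac{1709801}{607805} + \frac{3515387}{586082} = \frac{3138753385217}{356223570010}$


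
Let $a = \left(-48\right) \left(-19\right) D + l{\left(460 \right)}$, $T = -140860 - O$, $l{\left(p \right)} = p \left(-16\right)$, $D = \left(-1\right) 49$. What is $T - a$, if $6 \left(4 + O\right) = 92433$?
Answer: $- \frac{208427}{2} \approx -1.0421 \cdot 10^{5}$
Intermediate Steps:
$O = \frac{30803}{2}$ ($O = -4 + \frac{1}{6} \cdot 92433 = -4 + \frac{30811}{2} = \frac{30803}{2} \approx 15402.0$)
$D = -49$
$l{\left(p \right)} = - 16 p$
$T = - \frac{312523}{2}$ ($T = -140860 - \frac{30803}{2} = - \frac{312523}{2} \approx -1.5626 \cdot 10^{5}$)
$a = -52048$ ($a = \left(-48\right) \left(-19\right) \left(-49\right) - 7360 = 912 \left(-49\right) - 7360 = -44688 - 7360 = -52048$)
$T - a = - \frac{312523}{2} - -52048 = - \frac{312523}{2} + 52048 = - \frac{208427}{2}$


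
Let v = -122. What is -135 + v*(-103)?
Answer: 12431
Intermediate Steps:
-135 + v*(-103) = -135 - 122*(-103) = -135 + 12566 = 12431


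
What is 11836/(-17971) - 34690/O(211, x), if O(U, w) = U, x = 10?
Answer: -625911386/3791881 ≈ -165.07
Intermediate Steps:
11836/(-17971) - 34690/O(211, x) = 11836/(-17971) - 34690/211 = 11836*(-1/17971) - 34690*1/211 = -11836/17971 - 34690/211 = -625911386/3791881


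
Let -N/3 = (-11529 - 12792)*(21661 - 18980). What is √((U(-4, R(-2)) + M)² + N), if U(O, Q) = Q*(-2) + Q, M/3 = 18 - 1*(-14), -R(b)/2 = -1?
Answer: √195622639 ≈ 13987.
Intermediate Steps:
R(b) = 2 (R(b) = -2*(-1) = 2)
M = 96 (M = 3*(18 - 1*(-14)) = 3*(18 + 14) = 3*32 = 96)
U(O, Q) = -Q (U(O, Q) = -2*Q + Q = -Q)
N = 195613803 (N = -3*(-11529 - 12792)*(21661 - 18980) = -(-72963)*2681 = -3*(-65204601) = 195613803)
√((U(-4, R(-2)) + M)² + N) = √((-1*2 + 96)² + 195613803) = √((-2 + 96)² + 195613803) = √(94² + 195613803) = √(8836 + 195613803) = √195622639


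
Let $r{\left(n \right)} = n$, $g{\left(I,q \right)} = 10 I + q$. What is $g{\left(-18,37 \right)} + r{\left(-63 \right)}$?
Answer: $-206$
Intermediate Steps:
$g{\left(I,q \right)} = q + 10 I$
$g{\left(-18,37 \right)} + r{\left(-63 \right)} = \left(37 + 10 \left(-18\right)\right) - 63 = \left(37 - 180\right) - 63 = -143 - 63 = -206$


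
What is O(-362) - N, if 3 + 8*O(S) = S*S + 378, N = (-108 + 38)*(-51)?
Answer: 102859/8 ≈ 12857.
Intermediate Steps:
N = 3570 (N = -70*(-51) = 3570)
O(S) = 375/8 + S²/8 (O(S) = -3/8 + (S*S + 378)/8 = -3/8 + (S² + 378)/8 = -3/8 + (378 + S²)/8 = -3/8 + (189/4 + S²/8) = 375/8 + S²/8)
O(-362) - N = (375/8 + (⅛)*(-362)²) - 1*3570 = (375/8 + (⅛)*131044) - 3570 = (375/8 + 32761/2) - 3570 = 131419/8 - 3570 = 102859/8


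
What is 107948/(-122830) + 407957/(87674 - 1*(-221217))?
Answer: 762054211/1724594615 ≈ 0.44187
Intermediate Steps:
107948/(-122830) + 407957/(87674 - 1*(-221217)) = 107948*(-1/122830) + 407957/(87674 + 221217) = -53974/61415 + 407957/308891 = -53974/61415 + 407957*(1/308891) = -53974/61415 + 37087/28081 = 762054211/1724594615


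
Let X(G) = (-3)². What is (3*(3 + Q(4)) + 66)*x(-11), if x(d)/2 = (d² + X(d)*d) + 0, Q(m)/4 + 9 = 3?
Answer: 132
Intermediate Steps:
X(G) = 9
Q(m) = -24 (Q(m) = -36 + 4*3 = -36 + 12 = -24)
x(d) = 2*d² + 18*d (x(d) = 2*((d² + 9*d) + 0) = 2*(d² + 9*d) = 2*d² + 18*d)
(3*(3 + Q(4)) + 66)*x(-11) = (3*(3 - 24) + 66)*(2*(-11)*(9 - 11)) = (3*(-21) + 66)*(2*(-11)*(-2)) = (-63 + 66)*44 = 3*44 = 132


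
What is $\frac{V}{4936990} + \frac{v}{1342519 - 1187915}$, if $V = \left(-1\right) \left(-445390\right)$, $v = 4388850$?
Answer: $\frac{1086828381853}{38163920098} \approx 28.478$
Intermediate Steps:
$V = 445390$
$\frac{V}{4936990} + \frac{v}{1342519 - 1187915} = \frac{445390}{4936990} + \frac{4388850}{1342519 - 1187915} = 445390 \cdot \frac{1}{4936990} + \frac{4388850}{154604} = \frac{44539}{493699} + 4388850 \cdot \frac{1}{154604} = \frac{44539}{493699} + \frac{2194425}{77302} = \frac{1086828381853}{38163920098}$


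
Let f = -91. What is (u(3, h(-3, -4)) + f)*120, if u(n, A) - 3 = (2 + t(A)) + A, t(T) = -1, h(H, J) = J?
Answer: -10920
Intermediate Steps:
u(n, A) = 4 + A (u(n, A) = 3 + ((2 - 1) + A) = 3 + (1 + A) = 4 + A)
(u(3, h(-3, -4)) + f)*120 = ((4 - 4) - 91)*120 = (0 - 91)*120 = -91*120 = -10920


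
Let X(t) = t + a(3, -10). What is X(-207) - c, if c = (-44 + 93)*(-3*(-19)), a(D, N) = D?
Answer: -2997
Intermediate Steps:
X(t) = 3 + t (X(t) = t + 3 = 3 + t)
c = 2793 (c = 49*57 = 2793)
X(-207) - c = (3 - 207) - 1*2793 = -204 - 2793 = -2997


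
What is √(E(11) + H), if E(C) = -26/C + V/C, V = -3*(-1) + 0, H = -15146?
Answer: I*√1832919/11 ≈ 123.08*I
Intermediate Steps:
V = 3 (V = 3 + 0 = 3)
E(C) = -23/C (E(C) = -26/C + 3/C = -23/C)
√(E(11) + H) = √(-23/11 - 15146) = √(-166629/11) = I*√1832919/11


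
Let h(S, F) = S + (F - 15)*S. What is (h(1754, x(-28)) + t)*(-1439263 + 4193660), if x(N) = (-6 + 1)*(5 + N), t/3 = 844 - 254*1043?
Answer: -1694174506760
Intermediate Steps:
t = -792234 (t = 3*(844 - 254*1043) = 3*(844 - 264922) = 3*(-264078) = -792234)
x(N) = -25 - 5*N (x(N) = -5*(5 + N) = -25 - 5*N)
h(S, F) = S + S*(-15 + F) (h(S, F) = S + (-15 + F)*S = S + S*(-15 + F))
(h(1754, x(-28)) + t)*(-1439263 + 4193660) = (1754*(-14 + (-25 - 5*(-28))) - 792234)*(-1439263 + 4193660) = (1754*(-14 + (-25 + 140)) - 792234)*2754397 = (1754*(-14 + 115) - 792234)*2754397 = (1754*101 - 792234)*2754397 = (177154 - 792234)*2754397 = -615080*2754397 = -1694174506760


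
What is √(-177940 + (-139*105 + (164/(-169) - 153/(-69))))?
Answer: I*√17212710054/299 ≈ 438.79*I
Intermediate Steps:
√(-177940 + (-139*105 + (164/(-169) - 153/(-69)))) = √(-177940 + (-14595 + (164*(-1/169) - 153*(-1/69)))) = √(-177940 + (-14595 + (-164/169 + 51/23))) = √(-177940 + (-14595 + 4847/3887)) = √(-177940 - 56725918/3887) = √(-748378698/3887) = I*√17212710054/299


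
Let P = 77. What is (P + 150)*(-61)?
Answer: -13847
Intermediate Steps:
(P + 150)*(-61) = (77 + 150)*(-61) = 227*(-61) = -13847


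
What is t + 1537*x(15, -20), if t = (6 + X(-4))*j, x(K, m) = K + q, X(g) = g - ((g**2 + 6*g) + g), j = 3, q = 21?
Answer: 55374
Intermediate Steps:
X(g) = -g**2 - 6*g (X(g) = g - (g**2 + 7*g) = g + (-g**2 - 7*g) = -g**2 - 6*g)
x(K, m) = 21 + K (x(K, m) = K + 21 = 21 + K)
t = 42 (t = (6 - 1*(-4)*(6 - 4))*3 = (6 - 1*(-4)*2)*3 = (6 + 8)*3 = 14*3 = 42)
t + 1537*x(15, -20) = 42 + 1537*(21 + 15) = 42 + 1537*36 = 42 + 55332 = 55374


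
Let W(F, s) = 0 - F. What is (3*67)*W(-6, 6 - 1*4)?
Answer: 1206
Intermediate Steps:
W(F, s) = -F
(3*67)*W(-6, 6 - 1*4) = (3*67)*(-1*(-6)) = 201*6 = 1206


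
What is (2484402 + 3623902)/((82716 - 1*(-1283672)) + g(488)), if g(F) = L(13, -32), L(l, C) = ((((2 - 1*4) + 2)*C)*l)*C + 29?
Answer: 6108304/1366417 ≈ 4.4703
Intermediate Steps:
L(l, C) = 29 (L(l, C) = ((((2 - 4) + 2)*C)*l)*C + 29 = (((-2 + 2)*C)*l)*C + 29 = ((0*C)*l)*C + 29 = (0*l)*C + 29 = 0*C + 29 = 0 + 29 = 29)
g(F) = 29
(2484402 + 3623902)/((82716 - 1*(-1283672)) + g(488)) = (2484402 + 3623902)/((82716 - 1*(-1283672)) + 29) = 6108304/((82716 + 1283672) + 29) = 6108304/(1366388 + 29) = 6108304/1366417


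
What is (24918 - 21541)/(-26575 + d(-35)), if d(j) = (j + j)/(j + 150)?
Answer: -77671/611239 ≈ -0.12707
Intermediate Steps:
d(j) = 2*j/(150 + j) (d(j) = (2*j)/(150 + j) = 2*j/(150 + j))
(24918 - 21541)/(-26575 + d(-35)) = (24918 - 21541)/(-26575 + 2*(-35)/(150 - 35)) = 3377/(-26575 + 2*(-35)/115) = 3377/(-26575 + 2*(-35)*(1/115)) = 3377/(-26575 - 14/23) = 3377/(-611239/23) = 3377*(-23/611239) = -77671/611239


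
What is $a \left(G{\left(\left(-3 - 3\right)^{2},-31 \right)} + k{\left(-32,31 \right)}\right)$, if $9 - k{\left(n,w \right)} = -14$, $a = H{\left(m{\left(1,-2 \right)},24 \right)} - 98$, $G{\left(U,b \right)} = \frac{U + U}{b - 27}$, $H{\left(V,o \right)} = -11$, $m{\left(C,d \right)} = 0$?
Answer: $- \frac{68779}{29} \approx -2371.7$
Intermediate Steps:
$G{\left(U,b \right)} = \frac{2 U}{-27 + b}$
$a = -109$ ($a = -11 - 98 = -109$)
$k{\left(n,w \right)} = 23$ ($k{\left(n,w \right)} = 9 - -14 = 9 + 14 = 23$)
$a \left(G{\left(\left(-3 - 3\right)^{2},-31 \right)} + k{\left(-32,31 \right)}\right) = - 109 \left(\frac{2 \left(-3 - 3\right)^{2}}{-27 - 31} + 23\right) = - 109 \left(\frac{2 \left(-6\right)^{2}}{-58} + 23\right) = - 109 \left(2 \cdot 36 \left(- \frac{1}{58}\right) + 23\right) = - 109 \left(- \frac{36}{29} + 23\right) = \left(-109\right) \frac{631}{29} = - \frac{68779}{29}$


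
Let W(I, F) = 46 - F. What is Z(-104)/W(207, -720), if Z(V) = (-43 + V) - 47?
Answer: -97/383 ≈ -0.25326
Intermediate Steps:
Z(V) = -90 + V
Z(-104)/W(207, -720) = (-90 - 104)/(46 - 1*(-720)) = -194/(46 + 720) = -194/766 = -194*1/766 = -97/383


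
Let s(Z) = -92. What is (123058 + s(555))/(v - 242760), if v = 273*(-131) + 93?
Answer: -61483/139215 ≈ -0.44164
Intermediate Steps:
v = -35670 (v = -35763 + 93 = -35670)
(123058 + s(555))/(v - 242760) = (123058 - 92)/(-35670 - 242760) = 122966/(-278430) = 122966*(-1/278430) = -61483/139215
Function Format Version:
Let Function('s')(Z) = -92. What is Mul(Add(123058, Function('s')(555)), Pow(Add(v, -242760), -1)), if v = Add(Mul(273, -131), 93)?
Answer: Rational(-61483, 139215) ≈ -0.44164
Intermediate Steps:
v = -35670 (v = Add(-35763, 93) = -35670)
Mul(Add(123058, Function('s')(555)), Pow(Add(v, -242760), -1)) = Mul(Add(123058, -92), Pow(Add(-35670, -242760), -1)) = Mul(122966, Pow(-278430, -1)) = Mul(122966, Rational(-1, 278430)) = Rational(-61483, 139215)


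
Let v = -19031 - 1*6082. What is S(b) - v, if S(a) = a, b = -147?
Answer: 24966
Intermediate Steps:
v = -25113 (v = -19031 - 6082 = -25113)
S(b) - v = -147 - 1*(-25113) = -147 + 25113 = 24966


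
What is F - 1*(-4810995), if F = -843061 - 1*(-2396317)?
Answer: 6364251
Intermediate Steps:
F = 1553256 (F = -843061 + 2396317 = 1553256)
F - 1*(-4810995) = 1553256 - 1*(-4810995) = 1553256 + 4810995 = 6364251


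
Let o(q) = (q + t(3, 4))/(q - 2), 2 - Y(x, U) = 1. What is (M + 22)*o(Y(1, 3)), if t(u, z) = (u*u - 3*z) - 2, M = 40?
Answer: 248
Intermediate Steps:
t(u, z) = -2 + u**2 - 3*z (t(u, z) = (u**2 - 3*z) - 2 = -2 + u**2 - 3*z)
Y(x, U) = 1 (Y(x, U) = 2 - 1*1 = 2 - 1 = 1)
o(q) = (-5 + q)/(-2 + q) (o(q) = (q + (-2 + 3**2 - 3*4))/(q - 2) = (q + (-2 + 9 - 12))/(-2 + q) = (q - 5)/(-2 + q) = (-5 + q)/(-2 + q))
(M + 22)*o(Y(1, 3)) = (40 + 22)*((-5 + 1)/(-2 + 1)) = 62*(-4/(-1)) = 62*(-1*(-4)) = 62*4 = 248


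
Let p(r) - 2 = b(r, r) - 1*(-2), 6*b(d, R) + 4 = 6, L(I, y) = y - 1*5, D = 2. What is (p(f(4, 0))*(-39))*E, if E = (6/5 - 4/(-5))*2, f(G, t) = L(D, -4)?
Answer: -676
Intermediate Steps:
L(I, y) = -5 + y (L(I, y) = y - 5 = -5 + y)
f(G, t) = -9 (f(G, t) = -5 - 4 = -9)
b(d, R) = 1/3 (b(d, R) = -2/3 + (1/6)*6 = -2/3 + 1 = 1/3)
p(r) = 13/3 (p(r) = 2 + (1/3 - 1*(-2)) = 2 + (1/3 + 2) = 2 + 7/3 = 13/3)
E = 4 (E = (6*(1/5) - 4*(-1/5))*2 = (6/5 + 4/5)*2 = 2*2 = 4)
(p(f(4, 0))*(-39))*E = ((13/3)*(-39))*4 = -169*4 = -676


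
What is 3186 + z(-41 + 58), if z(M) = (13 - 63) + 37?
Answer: 3173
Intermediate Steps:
z(M) = -13 (z(M) = -50 + 37 = -13)
3186 + z(-41 + 58) = 3186 - 13 = 3173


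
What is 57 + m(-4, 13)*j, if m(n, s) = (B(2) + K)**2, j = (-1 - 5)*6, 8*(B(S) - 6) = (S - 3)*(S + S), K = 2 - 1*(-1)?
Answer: -2544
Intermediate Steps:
K = 3 (K = 2 + 1 = 3)
B(S) = 6 + S*(-3 + S)/4 (B(S) = 6 + ((S - 3)*(S + S))/8 = 6 + ((-3 + S)*(2*S))/8 = 6 + (2*S*(-3 + S))/8 = 6 + S*(-3 + S)/4)
j = -36 (j = -6*6 = -36)
m(n, s) = 289/4 (m(n, s) = ((6 - 3/4*2 + (1/4)*2**2) + 3)**2 = ((6 - 3/2 + (1/4)*4) + 3)**2 = ((6 - 3/2 + 1) + 3)**2 = (11/2 + 3)**2 = (17/2)**2 = 289/4)
57 + m(-4, 13)*j = 57 + (289/4)*(-36) = 57 - 2601 = -2544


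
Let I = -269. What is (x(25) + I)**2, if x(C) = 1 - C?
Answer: 85849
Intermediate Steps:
(x(25) + I)**2 = ((1 - 1*25) - 269)**2 = ((1 - 25) - 269)**2 = (-24 - 269)**2 = (-293)**2 = 85849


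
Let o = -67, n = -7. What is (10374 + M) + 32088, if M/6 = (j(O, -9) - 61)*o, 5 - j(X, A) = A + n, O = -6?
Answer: 58542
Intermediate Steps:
j(X, A) = 12 - A (j(X, A) = 5 - (A - 7) = 5 - (-7 + A) = 5 + (7 - A) = 12 - A)
M = 16080 (M = 6*(((12 - 1*(-9)) - 61)*(-67)) = 6*(((12 + 9) - 61)*(-67)) = 6*((21 - 61)*(-67)) = 6*(-40*(-67)) = 6*2680 = 16080)
(10374 + M) + 32088 = (10374 + 16080) + 32088 = 26454 + 32088 = 58542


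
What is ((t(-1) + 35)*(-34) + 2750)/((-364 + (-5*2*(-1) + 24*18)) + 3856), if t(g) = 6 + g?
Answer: 695/1967 ≈ 0.35333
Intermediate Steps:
((t(-1) + 35)*(-34) + 2750)/((-364 + (-5*2*(-1) + 24*18)) + 3856) = (((6 - 1) + 35)*(-34) + 2750)/((-364 + (-5*2*(-1) + 24*18)) + 3856) = ((5 + 35)*(-34) + 2750)/((-364 + (-10*(-1) + 432)) + 3856) = (40*(-34) + 2750)/((-364 + (10 + 432)) + 3856) = (-1360 + 2750)/((-364 + 442) + 3856) = 1390/(78 + 3856) = 1390/3934 = 1390*(1/3934) = 695/1967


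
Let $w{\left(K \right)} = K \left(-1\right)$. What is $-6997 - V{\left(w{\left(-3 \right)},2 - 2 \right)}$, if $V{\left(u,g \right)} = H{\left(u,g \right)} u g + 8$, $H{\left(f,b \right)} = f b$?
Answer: $-7005$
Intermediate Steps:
$H{\left(f,b \right)} = b f$
$w{\left(K \right)} = - K$
$V{\left(u,g \right)} = 8 + g^{2} u^{2}$ ($V{\left(u,g \right)} = g u u g + 8 = g u^{2} g + 8 = g^{2} u^{2} + 8 = 8 + g^{2} u^{2}$)
$-6997 - V{\left(w{\left(-3 \right)},2 - 2 \right)} = -6997 - \left(8 + \left(2 - 2\right)^{2} \left(\left(-1\right) \left(-3\right)\right)^{2}\right) = -6997 - \left(8 + 0^{2} \cdot 3^{2}\right) = -6997 - \left(8 + 0 \cdot 9\right) = -6997 - \left(8 + 0\right) = -6997 - 8 = -7005$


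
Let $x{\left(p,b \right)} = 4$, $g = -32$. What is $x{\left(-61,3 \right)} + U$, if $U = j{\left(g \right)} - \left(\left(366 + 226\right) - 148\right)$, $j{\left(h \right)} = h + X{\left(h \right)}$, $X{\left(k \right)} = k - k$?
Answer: $-472$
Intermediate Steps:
$X{\left(k \right)} = 0$
$j{\left(h \right)} = h$ ($j{\left(h \right)} = h + 0 = h$)
$U = -476$ ($U = -32 - \left(\left(366 + 226\right) - 148\right) = -32 - \left(592 - 148\right) = -32 - 444 = -476$)
$x{\left(-61,3 \right)} + U = 4 - 476 = -472$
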